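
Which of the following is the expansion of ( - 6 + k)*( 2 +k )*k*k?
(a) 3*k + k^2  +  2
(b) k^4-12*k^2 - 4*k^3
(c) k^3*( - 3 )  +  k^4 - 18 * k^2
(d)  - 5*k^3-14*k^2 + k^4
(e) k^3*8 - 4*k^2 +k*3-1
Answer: b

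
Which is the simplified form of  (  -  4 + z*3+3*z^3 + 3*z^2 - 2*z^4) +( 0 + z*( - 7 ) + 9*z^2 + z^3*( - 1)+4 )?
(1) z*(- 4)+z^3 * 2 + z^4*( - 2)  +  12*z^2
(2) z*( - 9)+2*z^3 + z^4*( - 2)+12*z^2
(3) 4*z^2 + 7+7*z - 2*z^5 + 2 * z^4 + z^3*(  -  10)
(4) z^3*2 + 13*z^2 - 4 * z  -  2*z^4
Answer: 1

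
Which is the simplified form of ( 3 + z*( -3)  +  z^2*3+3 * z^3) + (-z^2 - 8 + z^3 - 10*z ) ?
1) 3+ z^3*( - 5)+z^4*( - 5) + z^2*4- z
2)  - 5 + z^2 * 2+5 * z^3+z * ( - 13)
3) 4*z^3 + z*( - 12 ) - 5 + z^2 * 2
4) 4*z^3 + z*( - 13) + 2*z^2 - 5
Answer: 4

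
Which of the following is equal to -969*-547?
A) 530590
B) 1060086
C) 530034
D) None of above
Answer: D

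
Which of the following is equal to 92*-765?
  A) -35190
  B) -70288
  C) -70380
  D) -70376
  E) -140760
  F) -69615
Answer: C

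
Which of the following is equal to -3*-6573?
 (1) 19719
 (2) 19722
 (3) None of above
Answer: 1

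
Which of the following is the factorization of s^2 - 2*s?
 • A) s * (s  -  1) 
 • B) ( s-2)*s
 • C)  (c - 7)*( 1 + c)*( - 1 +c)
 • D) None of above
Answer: B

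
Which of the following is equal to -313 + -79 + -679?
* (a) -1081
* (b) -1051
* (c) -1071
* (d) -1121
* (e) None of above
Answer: c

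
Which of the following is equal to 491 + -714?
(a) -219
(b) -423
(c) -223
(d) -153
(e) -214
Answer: c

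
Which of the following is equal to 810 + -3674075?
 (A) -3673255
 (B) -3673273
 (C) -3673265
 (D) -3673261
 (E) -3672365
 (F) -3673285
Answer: C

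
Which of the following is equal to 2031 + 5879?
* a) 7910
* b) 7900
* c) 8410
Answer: a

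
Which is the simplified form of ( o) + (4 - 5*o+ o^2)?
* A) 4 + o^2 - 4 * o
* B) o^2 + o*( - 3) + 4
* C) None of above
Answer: A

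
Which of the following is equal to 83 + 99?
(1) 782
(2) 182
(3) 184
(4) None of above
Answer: 2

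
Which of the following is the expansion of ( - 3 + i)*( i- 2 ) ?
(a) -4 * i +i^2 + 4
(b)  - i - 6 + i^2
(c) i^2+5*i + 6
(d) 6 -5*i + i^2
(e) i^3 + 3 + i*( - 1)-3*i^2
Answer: d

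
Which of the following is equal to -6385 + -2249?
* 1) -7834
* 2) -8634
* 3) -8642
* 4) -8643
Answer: 2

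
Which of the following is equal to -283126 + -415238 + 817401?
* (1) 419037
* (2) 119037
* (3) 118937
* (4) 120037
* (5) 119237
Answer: 2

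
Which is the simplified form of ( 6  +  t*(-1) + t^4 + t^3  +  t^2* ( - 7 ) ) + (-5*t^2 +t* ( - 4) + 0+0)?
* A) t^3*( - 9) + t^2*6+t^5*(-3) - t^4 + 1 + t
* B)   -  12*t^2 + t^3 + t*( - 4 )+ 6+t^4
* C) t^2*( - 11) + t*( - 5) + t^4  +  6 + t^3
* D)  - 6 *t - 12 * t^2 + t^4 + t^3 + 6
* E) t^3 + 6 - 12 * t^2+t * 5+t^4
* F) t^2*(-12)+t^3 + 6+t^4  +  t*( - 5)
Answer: F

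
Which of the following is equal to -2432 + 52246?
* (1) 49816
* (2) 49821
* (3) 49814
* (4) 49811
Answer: 3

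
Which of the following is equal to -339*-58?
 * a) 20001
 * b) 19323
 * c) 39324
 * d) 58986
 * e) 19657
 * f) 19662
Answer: f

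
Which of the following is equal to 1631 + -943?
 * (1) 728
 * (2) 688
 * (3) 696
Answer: 2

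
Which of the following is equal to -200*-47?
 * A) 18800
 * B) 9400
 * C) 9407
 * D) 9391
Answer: B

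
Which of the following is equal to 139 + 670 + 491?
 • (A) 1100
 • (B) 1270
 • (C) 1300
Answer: C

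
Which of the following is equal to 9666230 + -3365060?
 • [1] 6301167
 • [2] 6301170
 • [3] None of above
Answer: 2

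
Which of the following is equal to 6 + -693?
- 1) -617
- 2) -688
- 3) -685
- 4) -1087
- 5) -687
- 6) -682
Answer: 5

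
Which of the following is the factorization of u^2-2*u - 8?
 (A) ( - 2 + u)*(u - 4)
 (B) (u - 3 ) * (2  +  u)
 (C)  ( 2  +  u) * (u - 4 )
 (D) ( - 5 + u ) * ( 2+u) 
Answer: C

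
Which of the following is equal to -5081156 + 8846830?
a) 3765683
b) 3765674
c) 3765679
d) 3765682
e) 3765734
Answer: b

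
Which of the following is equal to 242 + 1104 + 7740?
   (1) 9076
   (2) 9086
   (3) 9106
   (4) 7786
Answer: 2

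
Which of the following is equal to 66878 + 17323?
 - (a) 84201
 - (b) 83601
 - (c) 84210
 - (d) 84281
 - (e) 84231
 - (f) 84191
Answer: a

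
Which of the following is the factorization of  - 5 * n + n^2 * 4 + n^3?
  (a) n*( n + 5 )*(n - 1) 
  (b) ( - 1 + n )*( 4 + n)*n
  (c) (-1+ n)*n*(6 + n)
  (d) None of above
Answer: a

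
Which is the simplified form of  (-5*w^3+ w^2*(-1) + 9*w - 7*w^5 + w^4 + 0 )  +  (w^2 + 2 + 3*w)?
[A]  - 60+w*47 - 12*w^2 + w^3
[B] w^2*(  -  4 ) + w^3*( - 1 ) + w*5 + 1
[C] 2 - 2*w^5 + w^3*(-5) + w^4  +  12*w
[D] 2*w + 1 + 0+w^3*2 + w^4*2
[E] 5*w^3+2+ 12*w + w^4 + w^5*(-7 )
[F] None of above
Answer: F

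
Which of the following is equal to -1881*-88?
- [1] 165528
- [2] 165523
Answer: 1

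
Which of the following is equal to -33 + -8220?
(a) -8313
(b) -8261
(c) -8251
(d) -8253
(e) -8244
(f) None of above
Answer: d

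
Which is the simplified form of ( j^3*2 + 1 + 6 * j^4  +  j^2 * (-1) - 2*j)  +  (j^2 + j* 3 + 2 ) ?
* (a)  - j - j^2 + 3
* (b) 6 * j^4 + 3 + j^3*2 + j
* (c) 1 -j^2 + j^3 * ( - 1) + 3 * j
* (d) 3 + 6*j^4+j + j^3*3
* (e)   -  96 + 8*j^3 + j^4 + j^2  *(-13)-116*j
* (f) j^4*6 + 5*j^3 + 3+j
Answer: b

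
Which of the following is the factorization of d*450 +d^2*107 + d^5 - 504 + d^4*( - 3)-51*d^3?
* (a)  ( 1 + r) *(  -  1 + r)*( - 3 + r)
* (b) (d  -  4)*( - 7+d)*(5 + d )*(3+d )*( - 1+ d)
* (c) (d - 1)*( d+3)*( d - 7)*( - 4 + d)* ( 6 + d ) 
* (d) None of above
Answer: c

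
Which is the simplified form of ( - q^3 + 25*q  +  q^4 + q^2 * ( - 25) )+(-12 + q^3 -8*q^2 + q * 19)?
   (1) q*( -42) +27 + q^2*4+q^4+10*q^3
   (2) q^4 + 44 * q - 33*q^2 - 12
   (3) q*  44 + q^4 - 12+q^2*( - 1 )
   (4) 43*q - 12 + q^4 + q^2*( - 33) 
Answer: 2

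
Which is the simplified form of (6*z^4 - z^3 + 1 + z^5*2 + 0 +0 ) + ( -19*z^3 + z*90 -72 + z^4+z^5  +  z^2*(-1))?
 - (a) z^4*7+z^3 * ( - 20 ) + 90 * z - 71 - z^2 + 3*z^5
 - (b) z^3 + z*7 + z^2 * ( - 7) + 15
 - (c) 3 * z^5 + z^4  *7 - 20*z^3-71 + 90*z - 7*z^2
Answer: a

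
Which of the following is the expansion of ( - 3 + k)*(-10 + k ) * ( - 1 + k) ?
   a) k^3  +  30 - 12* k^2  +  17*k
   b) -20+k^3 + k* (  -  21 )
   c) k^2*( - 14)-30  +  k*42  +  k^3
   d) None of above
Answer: d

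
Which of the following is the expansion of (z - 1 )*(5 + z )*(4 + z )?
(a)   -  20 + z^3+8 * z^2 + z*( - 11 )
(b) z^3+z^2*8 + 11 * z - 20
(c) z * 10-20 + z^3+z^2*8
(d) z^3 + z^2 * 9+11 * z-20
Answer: b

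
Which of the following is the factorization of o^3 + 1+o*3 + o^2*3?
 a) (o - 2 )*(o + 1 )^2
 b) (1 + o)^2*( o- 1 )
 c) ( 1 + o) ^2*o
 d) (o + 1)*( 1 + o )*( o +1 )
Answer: d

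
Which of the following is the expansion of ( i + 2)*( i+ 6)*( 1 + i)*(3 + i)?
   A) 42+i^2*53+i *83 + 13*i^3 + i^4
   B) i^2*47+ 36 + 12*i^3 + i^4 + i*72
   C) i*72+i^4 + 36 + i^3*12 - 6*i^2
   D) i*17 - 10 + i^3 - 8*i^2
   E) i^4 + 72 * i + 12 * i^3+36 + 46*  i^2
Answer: B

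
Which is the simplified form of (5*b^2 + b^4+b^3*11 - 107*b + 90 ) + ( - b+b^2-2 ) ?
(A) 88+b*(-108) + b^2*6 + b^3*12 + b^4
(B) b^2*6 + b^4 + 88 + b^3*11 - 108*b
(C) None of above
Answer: B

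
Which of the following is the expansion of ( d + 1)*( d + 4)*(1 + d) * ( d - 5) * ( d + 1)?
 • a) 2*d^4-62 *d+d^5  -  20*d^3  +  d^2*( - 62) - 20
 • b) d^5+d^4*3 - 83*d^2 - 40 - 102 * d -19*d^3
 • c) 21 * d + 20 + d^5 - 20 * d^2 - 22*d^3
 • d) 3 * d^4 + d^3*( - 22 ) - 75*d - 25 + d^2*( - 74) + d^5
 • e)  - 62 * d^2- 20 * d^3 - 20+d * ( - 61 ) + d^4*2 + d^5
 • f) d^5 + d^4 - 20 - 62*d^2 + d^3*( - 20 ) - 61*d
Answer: e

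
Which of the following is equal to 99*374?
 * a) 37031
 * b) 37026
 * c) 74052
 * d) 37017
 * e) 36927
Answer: b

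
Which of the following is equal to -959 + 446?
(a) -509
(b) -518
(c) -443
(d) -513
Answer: d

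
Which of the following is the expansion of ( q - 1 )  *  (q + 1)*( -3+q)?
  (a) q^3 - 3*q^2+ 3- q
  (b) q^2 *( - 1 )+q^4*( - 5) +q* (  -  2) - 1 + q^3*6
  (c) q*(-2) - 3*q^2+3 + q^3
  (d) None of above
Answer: a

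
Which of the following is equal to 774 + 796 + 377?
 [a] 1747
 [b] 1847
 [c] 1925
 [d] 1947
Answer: d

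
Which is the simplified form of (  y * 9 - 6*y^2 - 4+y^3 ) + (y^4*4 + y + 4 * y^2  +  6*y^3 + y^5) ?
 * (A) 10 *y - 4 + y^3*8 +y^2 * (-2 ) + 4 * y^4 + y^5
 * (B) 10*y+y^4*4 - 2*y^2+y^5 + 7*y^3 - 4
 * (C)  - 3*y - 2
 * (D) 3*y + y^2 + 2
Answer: B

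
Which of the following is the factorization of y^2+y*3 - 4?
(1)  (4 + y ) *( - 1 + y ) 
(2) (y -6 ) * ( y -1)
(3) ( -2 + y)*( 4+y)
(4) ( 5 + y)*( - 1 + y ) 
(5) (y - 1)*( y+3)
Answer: 1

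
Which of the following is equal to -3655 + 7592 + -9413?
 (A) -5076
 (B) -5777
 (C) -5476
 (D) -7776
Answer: C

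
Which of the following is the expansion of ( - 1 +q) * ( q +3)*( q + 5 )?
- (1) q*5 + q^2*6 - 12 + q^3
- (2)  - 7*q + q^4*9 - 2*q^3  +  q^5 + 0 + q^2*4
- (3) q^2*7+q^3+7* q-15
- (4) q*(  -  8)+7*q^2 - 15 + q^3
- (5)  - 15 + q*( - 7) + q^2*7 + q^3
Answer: 3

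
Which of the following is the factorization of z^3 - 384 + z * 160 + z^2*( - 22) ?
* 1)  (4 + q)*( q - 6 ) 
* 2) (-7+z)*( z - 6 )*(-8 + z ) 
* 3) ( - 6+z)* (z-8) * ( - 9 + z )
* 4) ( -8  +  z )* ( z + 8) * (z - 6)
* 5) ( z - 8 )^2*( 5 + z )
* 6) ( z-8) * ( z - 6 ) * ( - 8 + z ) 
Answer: 6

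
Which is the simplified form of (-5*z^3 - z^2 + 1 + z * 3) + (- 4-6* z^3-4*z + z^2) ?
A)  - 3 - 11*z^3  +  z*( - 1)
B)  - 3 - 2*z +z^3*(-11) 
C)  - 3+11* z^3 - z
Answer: A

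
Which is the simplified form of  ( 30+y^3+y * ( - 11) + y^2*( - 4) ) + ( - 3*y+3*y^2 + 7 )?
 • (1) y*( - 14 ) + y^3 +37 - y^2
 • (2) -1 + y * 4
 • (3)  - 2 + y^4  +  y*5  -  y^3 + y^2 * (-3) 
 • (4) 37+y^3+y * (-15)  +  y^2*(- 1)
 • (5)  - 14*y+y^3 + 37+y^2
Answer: 1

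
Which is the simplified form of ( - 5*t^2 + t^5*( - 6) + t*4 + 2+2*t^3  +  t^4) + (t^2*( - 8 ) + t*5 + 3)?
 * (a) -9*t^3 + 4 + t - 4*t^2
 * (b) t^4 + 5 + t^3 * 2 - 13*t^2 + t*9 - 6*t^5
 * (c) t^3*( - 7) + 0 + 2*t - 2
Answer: b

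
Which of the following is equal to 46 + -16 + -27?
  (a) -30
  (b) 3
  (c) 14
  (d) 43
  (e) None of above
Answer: b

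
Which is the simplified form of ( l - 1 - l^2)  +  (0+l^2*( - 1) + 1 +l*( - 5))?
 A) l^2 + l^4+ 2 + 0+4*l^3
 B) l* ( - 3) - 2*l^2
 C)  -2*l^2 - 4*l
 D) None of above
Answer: C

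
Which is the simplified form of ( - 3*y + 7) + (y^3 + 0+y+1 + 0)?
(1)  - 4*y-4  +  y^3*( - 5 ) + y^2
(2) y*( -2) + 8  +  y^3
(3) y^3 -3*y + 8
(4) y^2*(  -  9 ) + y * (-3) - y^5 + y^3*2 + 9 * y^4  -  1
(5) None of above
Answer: 2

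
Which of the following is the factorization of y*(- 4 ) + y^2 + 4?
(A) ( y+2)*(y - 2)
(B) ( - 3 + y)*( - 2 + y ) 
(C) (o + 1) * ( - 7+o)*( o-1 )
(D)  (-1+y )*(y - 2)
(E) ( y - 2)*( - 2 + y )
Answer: E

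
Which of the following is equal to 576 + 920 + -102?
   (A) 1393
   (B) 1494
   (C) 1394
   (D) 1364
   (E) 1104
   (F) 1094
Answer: C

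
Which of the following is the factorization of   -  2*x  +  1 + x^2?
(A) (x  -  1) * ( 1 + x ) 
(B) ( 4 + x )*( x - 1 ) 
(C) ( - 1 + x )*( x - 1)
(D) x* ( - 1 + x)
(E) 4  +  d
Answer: C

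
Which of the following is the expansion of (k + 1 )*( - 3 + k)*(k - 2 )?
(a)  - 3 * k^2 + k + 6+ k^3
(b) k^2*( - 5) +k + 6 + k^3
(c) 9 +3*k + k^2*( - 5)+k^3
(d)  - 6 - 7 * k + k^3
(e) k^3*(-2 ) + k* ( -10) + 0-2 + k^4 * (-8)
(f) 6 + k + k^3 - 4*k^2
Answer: f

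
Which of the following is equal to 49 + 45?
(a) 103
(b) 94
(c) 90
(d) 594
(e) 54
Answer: b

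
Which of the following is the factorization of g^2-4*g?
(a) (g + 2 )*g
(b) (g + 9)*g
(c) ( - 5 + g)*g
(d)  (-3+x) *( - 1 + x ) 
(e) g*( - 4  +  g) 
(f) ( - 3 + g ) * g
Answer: e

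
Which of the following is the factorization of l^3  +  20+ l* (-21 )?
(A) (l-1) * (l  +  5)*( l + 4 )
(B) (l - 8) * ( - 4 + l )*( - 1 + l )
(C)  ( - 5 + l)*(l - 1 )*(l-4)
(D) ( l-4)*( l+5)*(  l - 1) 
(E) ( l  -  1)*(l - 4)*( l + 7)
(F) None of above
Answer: D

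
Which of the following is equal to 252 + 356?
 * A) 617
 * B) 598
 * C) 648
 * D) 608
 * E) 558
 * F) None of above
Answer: D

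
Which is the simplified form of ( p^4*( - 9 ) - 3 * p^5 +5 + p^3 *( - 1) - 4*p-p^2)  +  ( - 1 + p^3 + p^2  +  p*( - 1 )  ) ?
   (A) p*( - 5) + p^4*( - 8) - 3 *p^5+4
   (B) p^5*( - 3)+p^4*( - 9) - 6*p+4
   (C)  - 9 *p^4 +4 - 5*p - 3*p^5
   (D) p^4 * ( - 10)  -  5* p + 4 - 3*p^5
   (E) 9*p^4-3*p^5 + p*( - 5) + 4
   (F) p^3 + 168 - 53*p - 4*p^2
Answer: C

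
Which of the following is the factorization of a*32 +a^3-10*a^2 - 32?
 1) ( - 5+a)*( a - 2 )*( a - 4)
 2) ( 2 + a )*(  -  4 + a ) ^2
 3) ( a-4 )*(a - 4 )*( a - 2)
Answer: 3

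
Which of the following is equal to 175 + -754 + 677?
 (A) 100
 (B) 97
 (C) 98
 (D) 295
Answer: C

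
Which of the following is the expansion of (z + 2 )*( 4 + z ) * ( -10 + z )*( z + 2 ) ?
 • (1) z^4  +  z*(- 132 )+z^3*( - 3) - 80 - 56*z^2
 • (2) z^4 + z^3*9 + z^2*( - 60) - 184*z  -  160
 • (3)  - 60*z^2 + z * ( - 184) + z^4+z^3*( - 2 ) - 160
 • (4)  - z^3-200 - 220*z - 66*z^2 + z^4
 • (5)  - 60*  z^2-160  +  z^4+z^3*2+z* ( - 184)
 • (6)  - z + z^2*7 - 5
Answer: 3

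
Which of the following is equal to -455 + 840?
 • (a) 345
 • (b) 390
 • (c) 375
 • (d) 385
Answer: d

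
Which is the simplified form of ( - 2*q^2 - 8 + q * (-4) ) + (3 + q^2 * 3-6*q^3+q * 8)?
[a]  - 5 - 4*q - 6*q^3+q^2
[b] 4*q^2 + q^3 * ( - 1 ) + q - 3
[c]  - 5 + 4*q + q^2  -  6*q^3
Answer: c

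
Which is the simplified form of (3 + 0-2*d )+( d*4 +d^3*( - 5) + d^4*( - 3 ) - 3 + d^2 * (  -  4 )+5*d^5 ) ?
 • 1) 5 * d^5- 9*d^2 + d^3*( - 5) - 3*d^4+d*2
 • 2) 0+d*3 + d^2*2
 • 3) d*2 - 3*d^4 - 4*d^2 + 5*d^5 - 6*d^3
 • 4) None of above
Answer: 4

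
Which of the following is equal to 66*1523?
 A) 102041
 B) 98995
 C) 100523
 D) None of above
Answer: D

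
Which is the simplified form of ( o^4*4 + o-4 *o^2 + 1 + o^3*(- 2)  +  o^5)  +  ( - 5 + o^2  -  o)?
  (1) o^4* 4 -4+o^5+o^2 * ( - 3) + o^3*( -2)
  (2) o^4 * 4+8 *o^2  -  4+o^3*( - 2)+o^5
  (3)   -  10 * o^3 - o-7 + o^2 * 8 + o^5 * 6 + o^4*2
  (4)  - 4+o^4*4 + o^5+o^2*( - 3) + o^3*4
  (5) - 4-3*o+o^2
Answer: 1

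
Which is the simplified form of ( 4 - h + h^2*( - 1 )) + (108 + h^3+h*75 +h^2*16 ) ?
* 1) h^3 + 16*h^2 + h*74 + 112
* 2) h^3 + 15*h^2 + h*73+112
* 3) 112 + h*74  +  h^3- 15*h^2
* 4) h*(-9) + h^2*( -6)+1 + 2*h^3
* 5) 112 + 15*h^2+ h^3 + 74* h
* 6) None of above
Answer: 5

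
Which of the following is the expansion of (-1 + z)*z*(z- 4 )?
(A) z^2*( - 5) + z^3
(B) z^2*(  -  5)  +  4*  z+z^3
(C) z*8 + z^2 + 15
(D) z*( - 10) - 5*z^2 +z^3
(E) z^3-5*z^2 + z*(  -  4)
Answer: B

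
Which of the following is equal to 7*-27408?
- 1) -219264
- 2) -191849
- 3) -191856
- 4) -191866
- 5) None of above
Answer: 3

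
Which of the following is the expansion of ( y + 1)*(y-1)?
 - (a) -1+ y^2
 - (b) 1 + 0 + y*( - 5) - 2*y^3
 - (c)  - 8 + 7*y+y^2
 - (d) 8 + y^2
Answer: a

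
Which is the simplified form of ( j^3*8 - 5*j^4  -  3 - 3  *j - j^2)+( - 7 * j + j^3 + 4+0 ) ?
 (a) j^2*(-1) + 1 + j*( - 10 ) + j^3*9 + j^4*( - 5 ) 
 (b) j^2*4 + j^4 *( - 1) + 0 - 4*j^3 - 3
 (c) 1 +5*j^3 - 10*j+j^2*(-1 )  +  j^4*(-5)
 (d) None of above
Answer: a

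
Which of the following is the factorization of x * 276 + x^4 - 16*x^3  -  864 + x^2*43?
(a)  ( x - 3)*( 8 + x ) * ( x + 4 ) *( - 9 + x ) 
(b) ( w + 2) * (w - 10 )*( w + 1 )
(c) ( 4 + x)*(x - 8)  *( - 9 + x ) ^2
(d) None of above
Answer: d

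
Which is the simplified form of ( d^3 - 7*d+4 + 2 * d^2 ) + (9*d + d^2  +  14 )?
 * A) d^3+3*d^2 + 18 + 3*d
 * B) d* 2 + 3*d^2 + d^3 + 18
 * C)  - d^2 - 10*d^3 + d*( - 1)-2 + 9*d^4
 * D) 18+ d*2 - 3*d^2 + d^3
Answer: B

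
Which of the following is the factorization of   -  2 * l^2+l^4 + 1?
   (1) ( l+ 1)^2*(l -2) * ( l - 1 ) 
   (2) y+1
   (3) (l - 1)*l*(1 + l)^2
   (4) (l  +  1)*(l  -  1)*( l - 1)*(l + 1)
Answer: 4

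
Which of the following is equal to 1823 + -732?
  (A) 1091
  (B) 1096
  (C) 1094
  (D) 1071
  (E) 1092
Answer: A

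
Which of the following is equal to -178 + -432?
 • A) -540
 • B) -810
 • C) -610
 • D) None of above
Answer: C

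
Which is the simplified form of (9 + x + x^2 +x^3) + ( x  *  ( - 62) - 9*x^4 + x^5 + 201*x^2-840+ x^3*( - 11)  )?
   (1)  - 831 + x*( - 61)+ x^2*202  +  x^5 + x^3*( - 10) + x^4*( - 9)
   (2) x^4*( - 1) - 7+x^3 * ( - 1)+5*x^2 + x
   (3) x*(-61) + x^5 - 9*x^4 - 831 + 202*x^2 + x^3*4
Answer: 1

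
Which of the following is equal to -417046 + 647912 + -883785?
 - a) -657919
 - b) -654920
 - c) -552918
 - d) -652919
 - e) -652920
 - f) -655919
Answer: d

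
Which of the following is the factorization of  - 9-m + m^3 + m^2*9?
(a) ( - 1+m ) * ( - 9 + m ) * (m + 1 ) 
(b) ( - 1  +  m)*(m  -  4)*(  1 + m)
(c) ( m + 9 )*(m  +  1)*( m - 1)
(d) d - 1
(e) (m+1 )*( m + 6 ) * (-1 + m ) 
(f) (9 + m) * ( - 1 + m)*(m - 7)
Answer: c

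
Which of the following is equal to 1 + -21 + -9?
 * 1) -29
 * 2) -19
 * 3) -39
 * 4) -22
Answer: 1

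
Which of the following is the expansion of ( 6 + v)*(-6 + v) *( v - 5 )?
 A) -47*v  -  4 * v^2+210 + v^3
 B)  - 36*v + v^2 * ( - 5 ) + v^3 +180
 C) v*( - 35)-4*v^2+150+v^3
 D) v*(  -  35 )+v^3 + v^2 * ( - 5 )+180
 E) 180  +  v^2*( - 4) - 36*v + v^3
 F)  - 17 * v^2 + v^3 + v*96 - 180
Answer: B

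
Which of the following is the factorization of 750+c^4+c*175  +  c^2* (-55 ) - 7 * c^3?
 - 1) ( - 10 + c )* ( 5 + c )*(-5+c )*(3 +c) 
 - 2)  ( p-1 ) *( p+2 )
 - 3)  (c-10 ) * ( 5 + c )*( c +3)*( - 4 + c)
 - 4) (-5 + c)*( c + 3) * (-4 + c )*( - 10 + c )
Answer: 1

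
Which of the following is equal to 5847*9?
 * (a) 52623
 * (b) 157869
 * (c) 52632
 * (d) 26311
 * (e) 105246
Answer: a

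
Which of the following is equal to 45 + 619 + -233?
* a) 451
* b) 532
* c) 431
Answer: c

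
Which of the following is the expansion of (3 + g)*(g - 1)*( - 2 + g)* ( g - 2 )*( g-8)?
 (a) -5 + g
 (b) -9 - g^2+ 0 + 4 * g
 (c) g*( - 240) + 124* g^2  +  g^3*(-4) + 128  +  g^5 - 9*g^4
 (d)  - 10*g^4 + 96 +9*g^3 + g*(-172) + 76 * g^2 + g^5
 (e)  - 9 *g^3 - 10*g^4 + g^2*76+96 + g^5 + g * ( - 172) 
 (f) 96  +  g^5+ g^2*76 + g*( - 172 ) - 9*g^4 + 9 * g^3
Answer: d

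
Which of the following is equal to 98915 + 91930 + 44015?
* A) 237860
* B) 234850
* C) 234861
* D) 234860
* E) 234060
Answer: D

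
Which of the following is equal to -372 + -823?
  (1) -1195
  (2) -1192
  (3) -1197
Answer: 1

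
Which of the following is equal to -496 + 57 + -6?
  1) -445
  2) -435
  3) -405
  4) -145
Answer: 1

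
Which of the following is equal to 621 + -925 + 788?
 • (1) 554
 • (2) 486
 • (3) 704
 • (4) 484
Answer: 4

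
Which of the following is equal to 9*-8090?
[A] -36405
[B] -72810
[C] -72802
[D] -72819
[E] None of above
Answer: B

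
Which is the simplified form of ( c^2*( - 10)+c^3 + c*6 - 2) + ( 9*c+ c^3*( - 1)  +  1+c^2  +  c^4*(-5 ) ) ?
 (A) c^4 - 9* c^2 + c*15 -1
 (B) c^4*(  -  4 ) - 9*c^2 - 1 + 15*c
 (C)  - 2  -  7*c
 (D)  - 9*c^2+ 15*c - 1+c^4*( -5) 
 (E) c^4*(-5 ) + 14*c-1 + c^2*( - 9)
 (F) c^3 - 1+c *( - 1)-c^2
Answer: D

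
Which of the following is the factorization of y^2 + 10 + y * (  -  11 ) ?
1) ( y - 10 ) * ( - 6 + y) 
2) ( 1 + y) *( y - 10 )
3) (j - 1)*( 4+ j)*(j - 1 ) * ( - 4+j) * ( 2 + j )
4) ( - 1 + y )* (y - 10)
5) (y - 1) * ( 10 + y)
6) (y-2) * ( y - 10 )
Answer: 4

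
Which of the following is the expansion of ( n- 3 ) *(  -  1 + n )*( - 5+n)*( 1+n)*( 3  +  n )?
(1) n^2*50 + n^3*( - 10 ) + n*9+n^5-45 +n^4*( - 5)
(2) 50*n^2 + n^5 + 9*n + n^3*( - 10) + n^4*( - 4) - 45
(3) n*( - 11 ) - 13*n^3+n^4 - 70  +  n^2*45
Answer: 1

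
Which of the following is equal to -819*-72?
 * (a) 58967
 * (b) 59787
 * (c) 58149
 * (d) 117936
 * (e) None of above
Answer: e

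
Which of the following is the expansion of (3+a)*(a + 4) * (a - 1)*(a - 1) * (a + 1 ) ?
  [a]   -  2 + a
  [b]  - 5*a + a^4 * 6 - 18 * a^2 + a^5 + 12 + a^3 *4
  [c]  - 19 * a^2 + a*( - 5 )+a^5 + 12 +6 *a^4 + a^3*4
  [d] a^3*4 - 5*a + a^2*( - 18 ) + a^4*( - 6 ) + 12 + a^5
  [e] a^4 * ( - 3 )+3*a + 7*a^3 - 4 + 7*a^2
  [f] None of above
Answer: b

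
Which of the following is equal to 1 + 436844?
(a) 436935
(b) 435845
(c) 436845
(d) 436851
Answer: c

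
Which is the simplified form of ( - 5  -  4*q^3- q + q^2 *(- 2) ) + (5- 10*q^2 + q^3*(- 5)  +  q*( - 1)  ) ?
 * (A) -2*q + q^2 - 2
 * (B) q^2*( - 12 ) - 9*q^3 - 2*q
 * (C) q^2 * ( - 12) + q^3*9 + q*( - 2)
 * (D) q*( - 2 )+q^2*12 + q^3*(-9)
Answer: B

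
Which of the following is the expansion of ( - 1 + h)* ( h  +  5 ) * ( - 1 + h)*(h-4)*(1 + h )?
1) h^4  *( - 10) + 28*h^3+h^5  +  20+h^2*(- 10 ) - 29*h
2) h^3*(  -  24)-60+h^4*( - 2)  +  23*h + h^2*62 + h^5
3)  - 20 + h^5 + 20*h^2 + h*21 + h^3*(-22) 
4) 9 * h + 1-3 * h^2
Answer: 3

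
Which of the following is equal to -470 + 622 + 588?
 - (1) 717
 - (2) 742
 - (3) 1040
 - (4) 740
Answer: 4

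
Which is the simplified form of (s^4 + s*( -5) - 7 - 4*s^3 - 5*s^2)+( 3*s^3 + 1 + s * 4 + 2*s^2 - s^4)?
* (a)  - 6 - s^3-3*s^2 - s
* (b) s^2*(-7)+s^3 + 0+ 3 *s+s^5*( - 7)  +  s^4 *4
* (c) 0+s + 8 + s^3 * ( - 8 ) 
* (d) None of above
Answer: a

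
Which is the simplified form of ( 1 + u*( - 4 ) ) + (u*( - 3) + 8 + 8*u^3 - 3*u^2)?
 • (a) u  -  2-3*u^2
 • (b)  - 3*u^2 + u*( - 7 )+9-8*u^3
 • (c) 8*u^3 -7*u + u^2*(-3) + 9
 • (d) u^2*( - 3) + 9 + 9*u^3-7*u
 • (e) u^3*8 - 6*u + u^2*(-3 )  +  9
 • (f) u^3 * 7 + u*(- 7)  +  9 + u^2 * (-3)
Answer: c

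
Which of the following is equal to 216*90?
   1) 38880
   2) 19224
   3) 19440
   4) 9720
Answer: 3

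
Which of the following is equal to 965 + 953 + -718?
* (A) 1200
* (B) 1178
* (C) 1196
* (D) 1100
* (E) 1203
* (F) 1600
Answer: A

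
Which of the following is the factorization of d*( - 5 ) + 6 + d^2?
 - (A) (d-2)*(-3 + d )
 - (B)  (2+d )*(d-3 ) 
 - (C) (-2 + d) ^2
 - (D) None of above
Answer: A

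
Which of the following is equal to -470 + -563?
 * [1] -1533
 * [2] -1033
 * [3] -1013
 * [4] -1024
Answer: 2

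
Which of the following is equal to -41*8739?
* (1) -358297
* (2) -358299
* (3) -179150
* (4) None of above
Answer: 2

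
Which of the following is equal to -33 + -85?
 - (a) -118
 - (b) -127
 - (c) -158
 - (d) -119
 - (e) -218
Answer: a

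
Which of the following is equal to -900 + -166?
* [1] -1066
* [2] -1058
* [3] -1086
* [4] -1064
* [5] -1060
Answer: 1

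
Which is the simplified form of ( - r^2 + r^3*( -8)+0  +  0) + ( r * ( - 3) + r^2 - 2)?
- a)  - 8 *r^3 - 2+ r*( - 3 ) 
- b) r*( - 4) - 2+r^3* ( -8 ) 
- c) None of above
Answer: a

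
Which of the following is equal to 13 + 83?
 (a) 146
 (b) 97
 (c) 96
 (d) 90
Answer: c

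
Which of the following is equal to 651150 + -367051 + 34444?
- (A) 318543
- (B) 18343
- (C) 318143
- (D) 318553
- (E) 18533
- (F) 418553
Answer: A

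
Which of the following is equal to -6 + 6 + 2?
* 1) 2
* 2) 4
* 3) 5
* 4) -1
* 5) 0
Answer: 1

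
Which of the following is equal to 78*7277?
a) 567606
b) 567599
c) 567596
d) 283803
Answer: a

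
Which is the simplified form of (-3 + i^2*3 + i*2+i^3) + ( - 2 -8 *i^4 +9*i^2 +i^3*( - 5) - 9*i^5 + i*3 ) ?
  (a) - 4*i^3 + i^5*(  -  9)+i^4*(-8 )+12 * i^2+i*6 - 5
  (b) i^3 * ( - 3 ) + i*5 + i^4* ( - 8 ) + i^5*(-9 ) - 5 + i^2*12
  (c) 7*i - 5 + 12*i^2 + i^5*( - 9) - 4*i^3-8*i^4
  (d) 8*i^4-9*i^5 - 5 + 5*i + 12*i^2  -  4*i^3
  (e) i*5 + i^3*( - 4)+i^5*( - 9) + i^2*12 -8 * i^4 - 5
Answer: e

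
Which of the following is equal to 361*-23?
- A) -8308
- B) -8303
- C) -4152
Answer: B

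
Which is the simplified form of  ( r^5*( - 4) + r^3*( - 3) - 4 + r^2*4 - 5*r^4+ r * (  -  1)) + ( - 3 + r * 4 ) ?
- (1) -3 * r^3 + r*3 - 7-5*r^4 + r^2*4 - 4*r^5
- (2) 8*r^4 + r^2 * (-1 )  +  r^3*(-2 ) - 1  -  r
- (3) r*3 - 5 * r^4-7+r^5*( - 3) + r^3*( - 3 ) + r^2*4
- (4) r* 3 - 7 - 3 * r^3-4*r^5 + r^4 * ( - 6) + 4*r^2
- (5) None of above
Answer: 1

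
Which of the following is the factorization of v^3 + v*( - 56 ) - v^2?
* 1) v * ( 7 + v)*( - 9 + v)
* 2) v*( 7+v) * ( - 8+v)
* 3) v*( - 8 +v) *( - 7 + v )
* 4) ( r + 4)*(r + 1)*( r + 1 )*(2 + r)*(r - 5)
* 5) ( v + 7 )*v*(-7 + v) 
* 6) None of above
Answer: 2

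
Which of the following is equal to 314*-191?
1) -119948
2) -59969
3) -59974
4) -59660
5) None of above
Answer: 3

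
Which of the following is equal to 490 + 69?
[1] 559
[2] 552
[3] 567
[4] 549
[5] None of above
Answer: 1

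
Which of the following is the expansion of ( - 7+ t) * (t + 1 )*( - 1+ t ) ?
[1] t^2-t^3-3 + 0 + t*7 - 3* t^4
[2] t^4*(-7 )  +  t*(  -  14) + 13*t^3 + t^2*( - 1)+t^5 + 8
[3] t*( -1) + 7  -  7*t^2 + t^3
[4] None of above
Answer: 3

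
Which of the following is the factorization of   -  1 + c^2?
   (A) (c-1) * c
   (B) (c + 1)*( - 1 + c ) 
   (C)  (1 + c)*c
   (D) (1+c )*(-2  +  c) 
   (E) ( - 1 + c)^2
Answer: B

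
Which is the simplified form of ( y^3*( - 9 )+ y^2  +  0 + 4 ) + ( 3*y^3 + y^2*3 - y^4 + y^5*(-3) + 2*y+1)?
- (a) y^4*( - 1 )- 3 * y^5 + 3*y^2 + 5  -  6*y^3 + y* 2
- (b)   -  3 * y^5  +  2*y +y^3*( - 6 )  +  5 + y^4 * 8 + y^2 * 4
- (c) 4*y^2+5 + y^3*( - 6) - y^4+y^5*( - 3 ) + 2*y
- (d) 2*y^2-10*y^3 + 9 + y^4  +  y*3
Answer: c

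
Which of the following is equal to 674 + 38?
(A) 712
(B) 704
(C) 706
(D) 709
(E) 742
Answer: A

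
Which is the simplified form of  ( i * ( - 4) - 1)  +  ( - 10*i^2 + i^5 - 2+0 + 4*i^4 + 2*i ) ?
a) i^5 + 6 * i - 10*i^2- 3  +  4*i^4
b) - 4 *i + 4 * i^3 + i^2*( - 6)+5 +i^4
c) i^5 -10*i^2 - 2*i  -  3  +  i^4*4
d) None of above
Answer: c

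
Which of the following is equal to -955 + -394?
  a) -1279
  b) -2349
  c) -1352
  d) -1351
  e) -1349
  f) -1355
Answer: e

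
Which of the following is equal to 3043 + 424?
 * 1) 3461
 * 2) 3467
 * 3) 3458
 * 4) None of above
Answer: 2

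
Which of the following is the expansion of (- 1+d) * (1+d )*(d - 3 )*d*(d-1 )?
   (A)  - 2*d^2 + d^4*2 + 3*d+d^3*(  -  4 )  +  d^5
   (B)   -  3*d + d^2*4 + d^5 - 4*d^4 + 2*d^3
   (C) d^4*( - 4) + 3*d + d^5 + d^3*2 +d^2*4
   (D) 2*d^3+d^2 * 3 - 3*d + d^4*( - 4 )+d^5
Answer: B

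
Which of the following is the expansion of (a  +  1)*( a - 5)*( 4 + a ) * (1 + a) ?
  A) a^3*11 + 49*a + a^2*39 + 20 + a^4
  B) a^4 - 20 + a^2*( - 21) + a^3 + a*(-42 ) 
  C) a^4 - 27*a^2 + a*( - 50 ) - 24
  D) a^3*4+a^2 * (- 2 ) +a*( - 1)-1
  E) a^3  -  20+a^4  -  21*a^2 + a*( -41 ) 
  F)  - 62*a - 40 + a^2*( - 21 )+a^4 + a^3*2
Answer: E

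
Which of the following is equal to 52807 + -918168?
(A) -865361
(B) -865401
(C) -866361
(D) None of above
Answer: A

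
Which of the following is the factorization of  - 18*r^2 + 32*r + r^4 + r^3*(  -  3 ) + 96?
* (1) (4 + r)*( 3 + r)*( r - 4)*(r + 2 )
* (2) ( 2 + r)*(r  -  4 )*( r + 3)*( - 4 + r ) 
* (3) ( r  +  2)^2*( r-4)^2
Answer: 2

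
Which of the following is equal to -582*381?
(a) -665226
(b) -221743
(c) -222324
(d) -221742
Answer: d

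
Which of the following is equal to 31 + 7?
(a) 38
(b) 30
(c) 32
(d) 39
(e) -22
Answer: a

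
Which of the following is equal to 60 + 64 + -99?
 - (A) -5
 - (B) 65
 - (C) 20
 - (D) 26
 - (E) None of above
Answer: E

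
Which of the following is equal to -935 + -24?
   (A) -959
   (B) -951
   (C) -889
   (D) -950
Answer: A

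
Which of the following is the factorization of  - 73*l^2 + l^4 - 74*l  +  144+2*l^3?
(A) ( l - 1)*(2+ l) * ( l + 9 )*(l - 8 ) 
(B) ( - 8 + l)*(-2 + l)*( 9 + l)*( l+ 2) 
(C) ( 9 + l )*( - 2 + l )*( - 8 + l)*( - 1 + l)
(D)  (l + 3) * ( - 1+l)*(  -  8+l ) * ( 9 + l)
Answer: A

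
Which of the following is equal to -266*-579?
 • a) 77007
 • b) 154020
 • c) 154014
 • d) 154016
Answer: c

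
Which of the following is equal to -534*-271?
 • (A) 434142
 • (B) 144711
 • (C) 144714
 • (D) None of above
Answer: C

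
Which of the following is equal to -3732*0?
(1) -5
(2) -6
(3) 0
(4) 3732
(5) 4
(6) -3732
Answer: 3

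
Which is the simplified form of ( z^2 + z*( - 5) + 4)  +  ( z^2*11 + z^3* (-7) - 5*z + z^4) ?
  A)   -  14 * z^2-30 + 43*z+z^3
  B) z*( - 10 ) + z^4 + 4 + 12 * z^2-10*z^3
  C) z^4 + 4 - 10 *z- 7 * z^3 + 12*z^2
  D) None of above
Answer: C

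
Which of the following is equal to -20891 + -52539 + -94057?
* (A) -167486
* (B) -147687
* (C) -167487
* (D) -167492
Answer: C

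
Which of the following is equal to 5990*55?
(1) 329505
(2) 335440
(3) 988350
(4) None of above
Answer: 4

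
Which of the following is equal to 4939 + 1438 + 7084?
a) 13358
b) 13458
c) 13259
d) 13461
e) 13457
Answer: d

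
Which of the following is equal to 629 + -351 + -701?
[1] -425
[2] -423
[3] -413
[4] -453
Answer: 2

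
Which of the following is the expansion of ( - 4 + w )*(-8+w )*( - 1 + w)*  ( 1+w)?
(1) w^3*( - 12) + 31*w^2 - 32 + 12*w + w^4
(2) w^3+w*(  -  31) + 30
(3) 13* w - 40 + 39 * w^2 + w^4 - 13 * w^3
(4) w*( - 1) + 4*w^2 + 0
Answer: 1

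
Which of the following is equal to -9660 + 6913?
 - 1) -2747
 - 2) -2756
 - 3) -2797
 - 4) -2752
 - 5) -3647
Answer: 1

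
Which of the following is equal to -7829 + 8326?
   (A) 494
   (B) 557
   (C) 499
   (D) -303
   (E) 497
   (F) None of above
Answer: E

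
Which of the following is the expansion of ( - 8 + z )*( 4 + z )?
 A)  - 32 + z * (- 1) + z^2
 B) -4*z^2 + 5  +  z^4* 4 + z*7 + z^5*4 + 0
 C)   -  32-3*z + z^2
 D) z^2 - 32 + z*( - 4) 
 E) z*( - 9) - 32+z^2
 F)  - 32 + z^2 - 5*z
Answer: D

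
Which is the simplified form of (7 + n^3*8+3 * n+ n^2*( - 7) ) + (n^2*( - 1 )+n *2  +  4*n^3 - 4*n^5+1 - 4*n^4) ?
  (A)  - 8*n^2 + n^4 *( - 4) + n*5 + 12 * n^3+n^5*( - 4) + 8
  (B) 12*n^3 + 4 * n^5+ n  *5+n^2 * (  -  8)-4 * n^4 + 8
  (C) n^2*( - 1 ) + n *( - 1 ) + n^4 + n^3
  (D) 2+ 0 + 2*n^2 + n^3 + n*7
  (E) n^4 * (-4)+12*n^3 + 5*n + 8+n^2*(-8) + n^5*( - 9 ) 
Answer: A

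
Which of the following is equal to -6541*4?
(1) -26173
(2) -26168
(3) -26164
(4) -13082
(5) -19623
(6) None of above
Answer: 3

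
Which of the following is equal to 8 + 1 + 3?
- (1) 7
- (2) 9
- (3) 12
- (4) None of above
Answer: 3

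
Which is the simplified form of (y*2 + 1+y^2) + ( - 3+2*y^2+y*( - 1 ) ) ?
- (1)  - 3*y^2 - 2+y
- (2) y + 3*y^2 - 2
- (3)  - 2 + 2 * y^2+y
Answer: 2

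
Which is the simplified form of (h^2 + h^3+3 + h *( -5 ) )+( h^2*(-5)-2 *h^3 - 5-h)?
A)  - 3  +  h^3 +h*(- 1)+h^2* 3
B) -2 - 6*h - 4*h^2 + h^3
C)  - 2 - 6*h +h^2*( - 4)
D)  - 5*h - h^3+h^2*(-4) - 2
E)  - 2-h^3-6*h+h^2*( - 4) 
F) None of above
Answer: E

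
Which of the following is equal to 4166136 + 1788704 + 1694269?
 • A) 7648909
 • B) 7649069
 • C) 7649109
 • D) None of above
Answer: C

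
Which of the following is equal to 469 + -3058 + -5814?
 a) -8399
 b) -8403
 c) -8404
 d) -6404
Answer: b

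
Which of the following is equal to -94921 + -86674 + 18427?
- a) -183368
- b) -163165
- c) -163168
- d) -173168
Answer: c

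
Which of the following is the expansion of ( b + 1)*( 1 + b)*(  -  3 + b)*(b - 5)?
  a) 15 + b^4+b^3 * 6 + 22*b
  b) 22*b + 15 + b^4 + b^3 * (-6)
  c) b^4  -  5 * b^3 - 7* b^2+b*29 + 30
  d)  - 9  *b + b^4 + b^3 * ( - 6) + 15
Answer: b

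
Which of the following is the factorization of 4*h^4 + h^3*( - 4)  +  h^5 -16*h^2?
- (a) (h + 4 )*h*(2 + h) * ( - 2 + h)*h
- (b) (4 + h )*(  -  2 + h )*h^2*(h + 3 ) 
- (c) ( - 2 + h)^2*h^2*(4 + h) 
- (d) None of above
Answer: a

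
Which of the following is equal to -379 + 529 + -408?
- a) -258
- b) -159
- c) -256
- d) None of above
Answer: a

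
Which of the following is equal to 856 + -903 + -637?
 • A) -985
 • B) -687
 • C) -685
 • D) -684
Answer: D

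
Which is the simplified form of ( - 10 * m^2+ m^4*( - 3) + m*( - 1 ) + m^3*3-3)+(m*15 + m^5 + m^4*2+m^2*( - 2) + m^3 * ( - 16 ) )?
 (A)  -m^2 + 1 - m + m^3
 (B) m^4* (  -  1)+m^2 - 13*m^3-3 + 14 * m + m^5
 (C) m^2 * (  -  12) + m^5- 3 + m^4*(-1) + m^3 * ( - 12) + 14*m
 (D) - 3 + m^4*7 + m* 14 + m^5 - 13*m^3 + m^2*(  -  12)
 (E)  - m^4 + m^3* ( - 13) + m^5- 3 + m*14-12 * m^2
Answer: E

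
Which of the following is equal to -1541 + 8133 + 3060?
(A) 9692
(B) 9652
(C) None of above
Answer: B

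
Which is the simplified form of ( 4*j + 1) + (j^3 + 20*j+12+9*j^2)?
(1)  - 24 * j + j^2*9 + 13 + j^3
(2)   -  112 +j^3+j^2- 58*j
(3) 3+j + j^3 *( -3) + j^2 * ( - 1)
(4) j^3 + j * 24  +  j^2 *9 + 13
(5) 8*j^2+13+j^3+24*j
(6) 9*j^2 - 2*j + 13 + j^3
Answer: 4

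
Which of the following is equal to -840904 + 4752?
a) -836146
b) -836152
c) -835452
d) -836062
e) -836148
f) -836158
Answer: b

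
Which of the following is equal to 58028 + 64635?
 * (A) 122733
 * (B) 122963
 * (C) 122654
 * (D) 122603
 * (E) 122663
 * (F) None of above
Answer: E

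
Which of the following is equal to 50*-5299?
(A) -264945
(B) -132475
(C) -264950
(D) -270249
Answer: C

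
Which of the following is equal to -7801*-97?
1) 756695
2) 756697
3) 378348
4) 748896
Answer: 2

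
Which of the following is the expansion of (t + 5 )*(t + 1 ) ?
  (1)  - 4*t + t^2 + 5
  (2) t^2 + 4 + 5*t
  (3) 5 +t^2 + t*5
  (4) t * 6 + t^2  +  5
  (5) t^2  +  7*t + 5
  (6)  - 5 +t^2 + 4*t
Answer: 4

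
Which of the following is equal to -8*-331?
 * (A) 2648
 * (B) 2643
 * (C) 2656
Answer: A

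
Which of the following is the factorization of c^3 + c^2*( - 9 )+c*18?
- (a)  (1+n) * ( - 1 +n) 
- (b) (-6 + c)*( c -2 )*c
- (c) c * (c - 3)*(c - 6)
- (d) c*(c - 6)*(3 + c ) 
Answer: c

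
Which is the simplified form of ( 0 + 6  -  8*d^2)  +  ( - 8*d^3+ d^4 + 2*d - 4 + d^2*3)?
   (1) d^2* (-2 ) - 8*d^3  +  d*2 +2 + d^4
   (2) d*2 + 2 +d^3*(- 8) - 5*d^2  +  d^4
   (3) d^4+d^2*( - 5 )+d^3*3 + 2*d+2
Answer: 2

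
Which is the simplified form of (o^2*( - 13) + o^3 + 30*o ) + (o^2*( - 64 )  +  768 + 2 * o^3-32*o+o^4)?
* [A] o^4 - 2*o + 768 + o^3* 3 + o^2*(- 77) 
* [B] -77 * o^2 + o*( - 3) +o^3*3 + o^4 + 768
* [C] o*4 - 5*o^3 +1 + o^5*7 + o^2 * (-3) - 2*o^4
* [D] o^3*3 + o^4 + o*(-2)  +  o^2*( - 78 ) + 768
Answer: A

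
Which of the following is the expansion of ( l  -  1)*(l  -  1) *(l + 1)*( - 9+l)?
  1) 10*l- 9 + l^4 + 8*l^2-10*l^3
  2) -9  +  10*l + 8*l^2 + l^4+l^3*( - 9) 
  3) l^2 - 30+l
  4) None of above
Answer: 1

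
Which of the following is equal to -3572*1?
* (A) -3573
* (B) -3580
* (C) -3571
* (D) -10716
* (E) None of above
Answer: E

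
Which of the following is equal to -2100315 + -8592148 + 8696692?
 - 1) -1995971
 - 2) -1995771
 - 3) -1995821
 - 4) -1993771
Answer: 2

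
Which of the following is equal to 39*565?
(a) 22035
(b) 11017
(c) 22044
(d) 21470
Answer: a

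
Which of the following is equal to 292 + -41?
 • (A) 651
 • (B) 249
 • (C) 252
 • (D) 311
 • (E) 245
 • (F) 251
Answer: F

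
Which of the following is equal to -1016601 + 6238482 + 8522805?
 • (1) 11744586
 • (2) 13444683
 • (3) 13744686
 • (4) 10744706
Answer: 3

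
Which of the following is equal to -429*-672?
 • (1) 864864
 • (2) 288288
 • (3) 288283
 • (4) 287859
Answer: 2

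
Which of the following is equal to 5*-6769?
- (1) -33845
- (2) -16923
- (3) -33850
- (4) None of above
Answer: 1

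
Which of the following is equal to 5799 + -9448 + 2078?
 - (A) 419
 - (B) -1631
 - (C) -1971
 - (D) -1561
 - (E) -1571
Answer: E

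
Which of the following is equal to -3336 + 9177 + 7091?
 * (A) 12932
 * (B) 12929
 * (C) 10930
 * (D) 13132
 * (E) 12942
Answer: A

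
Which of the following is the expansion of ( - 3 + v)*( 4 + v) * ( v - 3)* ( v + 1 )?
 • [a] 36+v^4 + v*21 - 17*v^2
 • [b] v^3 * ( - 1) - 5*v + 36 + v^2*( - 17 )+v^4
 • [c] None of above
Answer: c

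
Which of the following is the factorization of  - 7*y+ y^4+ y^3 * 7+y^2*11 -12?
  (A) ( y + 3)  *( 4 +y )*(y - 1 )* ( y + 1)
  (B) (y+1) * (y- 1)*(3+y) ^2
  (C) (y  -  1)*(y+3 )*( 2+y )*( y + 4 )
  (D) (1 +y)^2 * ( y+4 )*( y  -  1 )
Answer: A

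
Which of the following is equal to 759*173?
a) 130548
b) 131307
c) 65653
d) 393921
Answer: b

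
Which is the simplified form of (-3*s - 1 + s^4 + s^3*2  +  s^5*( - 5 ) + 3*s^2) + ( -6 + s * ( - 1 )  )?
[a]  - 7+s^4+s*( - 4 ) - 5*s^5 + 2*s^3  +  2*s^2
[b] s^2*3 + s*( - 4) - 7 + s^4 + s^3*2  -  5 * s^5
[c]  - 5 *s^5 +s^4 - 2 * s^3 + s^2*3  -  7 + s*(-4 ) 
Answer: b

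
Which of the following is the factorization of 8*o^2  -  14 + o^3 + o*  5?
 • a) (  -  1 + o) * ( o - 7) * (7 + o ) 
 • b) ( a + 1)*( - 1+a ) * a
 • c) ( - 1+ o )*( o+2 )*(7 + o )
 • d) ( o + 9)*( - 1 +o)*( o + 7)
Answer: c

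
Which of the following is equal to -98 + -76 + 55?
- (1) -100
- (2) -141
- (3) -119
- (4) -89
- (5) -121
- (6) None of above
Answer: 3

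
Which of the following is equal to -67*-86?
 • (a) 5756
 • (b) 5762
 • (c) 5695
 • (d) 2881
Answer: b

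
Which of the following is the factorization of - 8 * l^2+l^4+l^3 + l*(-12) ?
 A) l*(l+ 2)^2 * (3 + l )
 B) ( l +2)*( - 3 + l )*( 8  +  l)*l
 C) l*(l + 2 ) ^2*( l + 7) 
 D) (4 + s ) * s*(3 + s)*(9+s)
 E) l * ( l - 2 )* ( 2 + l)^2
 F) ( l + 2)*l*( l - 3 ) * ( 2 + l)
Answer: F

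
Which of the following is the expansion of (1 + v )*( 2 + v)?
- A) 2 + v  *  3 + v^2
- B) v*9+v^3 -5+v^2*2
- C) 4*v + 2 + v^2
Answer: A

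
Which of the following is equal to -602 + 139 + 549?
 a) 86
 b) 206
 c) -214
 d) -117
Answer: a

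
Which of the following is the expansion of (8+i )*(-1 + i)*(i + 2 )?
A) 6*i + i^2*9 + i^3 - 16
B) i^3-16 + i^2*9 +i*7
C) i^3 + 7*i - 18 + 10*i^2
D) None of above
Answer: A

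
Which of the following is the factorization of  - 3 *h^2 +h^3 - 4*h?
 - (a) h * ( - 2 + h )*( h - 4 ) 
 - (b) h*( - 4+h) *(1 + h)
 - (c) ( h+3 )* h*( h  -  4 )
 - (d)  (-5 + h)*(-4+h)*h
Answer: b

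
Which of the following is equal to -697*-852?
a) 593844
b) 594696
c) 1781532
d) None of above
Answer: a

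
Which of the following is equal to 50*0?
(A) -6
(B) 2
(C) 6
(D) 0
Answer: D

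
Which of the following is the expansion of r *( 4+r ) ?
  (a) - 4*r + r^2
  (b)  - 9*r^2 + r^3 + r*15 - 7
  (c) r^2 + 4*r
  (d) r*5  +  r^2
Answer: c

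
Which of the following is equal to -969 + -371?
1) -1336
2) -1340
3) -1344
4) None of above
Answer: 2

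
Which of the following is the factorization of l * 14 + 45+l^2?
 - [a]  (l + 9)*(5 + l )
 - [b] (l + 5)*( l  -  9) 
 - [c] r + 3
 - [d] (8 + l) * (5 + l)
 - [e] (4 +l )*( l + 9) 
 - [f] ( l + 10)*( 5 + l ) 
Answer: a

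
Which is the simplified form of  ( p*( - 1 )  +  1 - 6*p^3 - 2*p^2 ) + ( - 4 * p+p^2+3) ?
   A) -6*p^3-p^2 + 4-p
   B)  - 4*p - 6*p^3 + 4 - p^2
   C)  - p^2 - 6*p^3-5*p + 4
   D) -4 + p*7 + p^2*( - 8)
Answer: C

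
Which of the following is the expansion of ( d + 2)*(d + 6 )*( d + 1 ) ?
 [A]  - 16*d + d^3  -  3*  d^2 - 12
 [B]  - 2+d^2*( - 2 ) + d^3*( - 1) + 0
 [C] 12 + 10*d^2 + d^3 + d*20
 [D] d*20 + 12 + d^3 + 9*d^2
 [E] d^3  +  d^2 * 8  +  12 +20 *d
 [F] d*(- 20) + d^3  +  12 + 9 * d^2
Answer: D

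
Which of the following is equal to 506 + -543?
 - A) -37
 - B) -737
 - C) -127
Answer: A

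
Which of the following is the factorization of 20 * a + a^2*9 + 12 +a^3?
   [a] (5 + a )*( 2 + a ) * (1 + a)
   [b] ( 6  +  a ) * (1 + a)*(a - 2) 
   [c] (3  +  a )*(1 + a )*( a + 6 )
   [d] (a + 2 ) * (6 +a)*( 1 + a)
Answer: d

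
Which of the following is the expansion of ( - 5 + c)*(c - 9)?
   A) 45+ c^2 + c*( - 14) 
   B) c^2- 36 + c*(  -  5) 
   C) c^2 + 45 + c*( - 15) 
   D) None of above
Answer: A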